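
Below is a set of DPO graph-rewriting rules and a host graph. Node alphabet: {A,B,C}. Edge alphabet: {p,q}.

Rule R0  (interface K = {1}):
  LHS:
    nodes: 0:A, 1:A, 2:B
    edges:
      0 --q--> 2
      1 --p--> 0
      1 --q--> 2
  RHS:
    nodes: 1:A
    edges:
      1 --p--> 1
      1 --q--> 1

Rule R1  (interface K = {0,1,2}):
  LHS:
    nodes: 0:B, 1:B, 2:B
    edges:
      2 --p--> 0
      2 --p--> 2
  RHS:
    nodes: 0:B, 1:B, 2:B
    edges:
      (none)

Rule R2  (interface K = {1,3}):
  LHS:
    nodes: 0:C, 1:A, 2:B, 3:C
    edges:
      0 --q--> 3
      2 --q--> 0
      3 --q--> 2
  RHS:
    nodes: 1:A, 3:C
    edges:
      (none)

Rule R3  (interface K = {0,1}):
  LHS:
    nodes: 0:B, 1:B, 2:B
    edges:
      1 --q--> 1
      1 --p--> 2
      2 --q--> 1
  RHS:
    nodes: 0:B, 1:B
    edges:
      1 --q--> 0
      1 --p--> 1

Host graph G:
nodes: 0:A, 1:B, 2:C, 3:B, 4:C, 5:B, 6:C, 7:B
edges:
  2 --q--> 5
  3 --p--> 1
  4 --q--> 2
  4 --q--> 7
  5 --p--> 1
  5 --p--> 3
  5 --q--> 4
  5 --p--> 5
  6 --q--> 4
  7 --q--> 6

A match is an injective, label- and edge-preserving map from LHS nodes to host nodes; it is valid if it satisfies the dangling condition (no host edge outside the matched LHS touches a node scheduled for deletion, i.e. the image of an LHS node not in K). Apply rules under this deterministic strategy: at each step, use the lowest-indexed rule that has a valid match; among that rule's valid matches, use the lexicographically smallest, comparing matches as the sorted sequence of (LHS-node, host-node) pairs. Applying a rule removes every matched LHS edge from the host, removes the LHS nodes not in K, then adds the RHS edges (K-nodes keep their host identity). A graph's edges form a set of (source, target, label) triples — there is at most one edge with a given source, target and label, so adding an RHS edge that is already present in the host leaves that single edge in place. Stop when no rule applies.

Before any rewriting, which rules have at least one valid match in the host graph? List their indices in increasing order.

Answer: [R1,R2]

Steps:
R0: no valid match — LHS pattern not found
R1: 4 valid matches — {0↦1, 1↦3, 2↦5}, {0↦1, 1↦7, 2↦5}, {0↦3, 1↦1, 2↦5} (+1 more)
R2: 1 valid match — {0↦6, 1↦0, 2↦7, 3↦4}
R3: no valid match — LHS pattern not found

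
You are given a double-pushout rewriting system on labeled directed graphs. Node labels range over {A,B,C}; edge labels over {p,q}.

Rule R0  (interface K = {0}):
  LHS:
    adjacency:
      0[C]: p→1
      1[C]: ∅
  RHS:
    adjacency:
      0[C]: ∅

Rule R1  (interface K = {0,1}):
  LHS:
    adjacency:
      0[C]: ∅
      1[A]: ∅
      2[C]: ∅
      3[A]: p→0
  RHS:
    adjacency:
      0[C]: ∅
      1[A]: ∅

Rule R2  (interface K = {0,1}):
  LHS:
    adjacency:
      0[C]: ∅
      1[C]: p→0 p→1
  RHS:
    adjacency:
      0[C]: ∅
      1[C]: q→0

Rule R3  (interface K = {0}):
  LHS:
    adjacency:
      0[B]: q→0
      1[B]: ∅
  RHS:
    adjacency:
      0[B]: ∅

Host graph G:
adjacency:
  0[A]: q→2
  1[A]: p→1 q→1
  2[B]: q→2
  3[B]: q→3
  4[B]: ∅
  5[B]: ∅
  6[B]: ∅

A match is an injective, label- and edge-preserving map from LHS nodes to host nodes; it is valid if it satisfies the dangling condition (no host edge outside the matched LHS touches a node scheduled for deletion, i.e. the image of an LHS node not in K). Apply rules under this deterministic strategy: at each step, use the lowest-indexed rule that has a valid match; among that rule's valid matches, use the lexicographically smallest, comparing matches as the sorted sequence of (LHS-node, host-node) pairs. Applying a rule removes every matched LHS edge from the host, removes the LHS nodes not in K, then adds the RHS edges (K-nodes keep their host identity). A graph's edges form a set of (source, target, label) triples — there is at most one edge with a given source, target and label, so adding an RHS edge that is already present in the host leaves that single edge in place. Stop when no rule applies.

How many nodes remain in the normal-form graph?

Answer: 5

Steps:
start.  V:7 E:5  edges: 0-q->2 1-p->1 1-q->1 2-q->2 3-q->3
1. fire R3 via {0↦2, 1↦4}  →  V:6 E:4  edges: 0-q->2 1-p->1 1-q->1 3-q->3
2. fire R3 via {0↦3, 1↦5}  →  V:5 E:3  edges: 0-q->2 1-p->1 1-q->1
normal form: no rule applies after step 2
NF nodes: {0:A, 1:A, 2:B, 3:B, 6:B}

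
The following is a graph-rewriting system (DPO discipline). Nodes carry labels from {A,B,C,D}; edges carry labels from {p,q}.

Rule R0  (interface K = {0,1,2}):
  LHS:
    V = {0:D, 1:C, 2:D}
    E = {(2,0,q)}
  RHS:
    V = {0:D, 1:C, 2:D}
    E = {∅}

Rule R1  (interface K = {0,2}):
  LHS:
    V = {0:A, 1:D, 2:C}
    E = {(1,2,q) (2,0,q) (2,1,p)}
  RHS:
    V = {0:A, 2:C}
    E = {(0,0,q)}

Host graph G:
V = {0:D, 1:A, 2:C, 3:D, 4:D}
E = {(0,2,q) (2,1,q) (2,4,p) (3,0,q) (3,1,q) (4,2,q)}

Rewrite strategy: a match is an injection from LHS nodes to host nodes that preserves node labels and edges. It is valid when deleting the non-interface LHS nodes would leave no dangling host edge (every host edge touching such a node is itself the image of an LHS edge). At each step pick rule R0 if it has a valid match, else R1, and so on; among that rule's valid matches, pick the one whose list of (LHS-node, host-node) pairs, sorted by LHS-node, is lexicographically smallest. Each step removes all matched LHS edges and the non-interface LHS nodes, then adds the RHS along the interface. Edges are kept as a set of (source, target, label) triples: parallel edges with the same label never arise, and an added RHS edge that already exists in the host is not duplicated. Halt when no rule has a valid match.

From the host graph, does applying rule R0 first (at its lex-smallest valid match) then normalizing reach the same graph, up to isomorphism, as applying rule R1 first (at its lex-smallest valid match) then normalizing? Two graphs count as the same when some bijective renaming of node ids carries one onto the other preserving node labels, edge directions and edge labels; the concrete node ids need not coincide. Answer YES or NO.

Answer: YES

Rewrite trace:
branch R0-first: apply at {0↦0, 1↦2, 2↦3} → |E|=5, then 1 more step(s) → NF |V|=4 |E|=3 V={0:D, 1:A, 2:C, 3:D} E=0-q->2 1-q->1 3-q->1
branch R1-first: apply at {0↦1, 1↦4, 2↦2} → |E|=4, then 1 more step(s) → NF |V|=4 |E|=3 V={0:D, 1:A, 2:C, 3:D} E=0-q->2 1-q->1 3-q->1
graphs isomorphic (equal up to label-preserving node renaming)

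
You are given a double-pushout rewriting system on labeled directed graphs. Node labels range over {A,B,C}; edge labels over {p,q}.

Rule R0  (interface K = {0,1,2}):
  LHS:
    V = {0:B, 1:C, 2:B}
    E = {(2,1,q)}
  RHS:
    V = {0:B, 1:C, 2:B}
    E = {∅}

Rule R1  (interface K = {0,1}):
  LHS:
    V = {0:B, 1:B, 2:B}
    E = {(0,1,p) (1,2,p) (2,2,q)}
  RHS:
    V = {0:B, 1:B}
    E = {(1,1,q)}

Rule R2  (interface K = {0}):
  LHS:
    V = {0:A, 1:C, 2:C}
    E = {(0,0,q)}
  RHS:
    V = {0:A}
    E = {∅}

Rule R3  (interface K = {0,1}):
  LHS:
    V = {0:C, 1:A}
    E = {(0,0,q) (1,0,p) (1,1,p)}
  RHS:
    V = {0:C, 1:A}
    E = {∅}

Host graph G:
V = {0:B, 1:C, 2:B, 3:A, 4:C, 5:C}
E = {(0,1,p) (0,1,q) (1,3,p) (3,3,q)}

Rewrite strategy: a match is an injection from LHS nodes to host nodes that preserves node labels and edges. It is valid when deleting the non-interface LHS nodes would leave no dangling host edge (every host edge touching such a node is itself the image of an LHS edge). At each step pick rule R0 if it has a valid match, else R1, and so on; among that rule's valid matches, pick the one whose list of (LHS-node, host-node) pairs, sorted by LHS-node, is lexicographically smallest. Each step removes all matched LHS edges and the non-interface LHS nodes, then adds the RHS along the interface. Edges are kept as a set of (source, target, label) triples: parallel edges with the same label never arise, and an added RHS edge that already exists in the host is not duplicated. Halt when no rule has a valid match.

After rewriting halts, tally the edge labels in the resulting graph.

initial: |V|=6 |E|=4  E = 0-p->1 0-q->1 1-p->3 3-q->3
step 1: apply R0 at {0↦2, 1↦1, 2↦0}  → |V|=6 |E|=3  E = 0-p->1 1-p->3 3-q->3
step 2: apply R2 at {0↦3, 1↦4, 2↦5}  → |V|=4 |E|=2  E = 0-p->1 1-p->3
final graph: no rule applies after step 2
NF edges: [(0, 1, 'p'), (1, 3, 'p')]

Answer: p:2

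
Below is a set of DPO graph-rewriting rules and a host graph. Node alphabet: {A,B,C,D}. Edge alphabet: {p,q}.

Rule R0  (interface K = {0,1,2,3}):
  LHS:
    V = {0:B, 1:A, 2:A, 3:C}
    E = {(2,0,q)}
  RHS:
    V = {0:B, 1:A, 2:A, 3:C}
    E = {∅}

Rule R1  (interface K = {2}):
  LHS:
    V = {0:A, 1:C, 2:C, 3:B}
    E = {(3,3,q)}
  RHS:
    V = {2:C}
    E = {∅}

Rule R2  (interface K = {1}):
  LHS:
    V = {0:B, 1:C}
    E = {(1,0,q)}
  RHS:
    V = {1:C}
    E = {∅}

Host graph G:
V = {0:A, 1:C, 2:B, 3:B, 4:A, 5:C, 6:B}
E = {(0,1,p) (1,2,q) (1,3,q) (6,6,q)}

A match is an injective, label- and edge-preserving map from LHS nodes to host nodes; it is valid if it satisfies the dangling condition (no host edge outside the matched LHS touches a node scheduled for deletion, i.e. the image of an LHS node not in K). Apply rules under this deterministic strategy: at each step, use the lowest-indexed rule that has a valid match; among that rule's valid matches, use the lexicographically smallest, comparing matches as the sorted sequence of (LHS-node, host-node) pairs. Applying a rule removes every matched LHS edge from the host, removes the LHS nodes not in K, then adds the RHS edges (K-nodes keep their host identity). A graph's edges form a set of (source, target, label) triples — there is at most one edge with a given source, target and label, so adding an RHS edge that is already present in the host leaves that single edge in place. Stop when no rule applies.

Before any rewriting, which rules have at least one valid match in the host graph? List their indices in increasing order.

Answer: [R1,R2]

Derivation:
R0: no valid match — LHS pattern not found
R1: 1 valid match — {0↦4, 1↦5, 2↦1, 3↦6}
R2: 2 valid matches — {0↦2, 1↦1}, {0↦3, 1↦1}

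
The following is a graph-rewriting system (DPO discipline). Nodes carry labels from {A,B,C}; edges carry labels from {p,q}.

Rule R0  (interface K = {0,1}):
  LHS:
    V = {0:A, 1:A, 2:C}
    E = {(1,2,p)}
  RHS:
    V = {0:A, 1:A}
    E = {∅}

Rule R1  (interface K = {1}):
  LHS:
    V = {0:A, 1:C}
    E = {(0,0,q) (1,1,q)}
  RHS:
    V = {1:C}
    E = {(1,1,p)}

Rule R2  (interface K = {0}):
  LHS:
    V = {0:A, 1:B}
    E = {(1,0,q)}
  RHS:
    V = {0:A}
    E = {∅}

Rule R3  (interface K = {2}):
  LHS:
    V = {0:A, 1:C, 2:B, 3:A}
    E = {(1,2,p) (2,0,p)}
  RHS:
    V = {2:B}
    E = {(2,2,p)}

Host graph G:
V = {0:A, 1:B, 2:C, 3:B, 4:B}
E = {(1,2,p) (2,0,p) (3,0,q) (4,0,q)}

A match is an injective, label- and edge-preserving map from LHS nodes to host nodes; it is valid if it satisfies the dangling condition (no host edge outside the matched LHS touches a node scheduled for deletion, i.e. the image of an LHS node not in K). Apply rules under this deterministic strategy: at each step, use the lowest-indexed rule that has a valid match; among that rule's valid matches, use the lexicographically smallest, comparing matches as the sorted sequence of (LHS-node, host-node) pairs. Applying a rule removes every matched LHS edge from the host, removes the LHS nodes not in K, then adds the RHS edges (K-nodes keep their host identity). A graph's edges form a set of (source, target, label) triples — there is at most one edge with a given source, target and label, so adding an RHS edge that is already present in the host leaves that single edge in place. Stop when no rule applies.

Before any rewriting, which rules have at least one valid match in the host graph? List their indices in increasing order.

Answer: [R2]

Derivation:
R0: no valid match — LHS pattern not found
R1: no valid match — LHS pattern not found
R2: 2 valid matches — {0↦0, 1↦3}, {0↦0, 1↦4}
R3: no valid match — LHS pattern not found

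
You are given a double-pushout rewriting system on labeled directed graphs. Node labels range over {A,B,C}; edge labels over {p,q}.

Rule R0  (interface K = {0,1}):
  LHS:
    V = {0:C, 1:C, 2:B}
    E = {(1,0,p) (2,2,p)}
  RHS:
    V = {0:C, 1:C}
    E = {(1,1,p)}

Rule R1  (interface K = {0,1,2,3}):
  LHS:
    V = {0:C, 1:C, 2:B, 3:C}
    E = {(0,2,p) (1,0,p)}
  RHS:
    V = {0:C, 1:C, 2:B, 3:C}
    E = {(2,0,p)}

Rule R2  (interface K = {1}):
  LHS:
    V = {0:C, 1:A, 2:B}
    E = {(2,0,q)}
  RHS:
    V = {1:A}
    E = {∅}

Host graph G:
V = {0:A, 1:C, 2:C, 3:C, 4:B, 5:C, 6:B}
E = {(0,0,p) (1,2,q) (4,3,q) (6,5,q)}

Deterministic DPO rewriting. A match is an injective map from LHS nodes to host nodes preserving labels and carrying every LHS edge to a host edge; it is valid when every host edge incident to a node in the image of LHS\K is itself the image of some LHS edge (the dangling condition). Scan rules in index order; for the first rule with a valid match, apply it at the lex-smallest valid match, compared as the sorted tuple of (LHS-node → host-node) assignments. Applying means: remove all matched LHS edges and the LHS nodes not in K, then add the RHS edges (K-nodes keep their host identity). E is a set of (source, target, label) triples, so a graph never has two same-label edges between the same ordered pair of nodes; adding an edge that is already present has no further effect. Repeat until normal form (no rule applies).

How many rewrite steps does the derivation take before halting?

Answer: 2

Rewrite trace:
start.  V:7 E:4  edges: 0-p->0 1-q->2 4-q->3 6-q->5
1. fire R2 via {0↦3, 1↦0, 2↦4}  →  V:5 E:3  edges: 0-p->0 1-q->2 6-q->5
2. fire R2 via {0↦5, 1↦0, 2↦6}  →  V:3 E:2  edges: 0-p->0 1-q->2
normal form: no rule applies after step 2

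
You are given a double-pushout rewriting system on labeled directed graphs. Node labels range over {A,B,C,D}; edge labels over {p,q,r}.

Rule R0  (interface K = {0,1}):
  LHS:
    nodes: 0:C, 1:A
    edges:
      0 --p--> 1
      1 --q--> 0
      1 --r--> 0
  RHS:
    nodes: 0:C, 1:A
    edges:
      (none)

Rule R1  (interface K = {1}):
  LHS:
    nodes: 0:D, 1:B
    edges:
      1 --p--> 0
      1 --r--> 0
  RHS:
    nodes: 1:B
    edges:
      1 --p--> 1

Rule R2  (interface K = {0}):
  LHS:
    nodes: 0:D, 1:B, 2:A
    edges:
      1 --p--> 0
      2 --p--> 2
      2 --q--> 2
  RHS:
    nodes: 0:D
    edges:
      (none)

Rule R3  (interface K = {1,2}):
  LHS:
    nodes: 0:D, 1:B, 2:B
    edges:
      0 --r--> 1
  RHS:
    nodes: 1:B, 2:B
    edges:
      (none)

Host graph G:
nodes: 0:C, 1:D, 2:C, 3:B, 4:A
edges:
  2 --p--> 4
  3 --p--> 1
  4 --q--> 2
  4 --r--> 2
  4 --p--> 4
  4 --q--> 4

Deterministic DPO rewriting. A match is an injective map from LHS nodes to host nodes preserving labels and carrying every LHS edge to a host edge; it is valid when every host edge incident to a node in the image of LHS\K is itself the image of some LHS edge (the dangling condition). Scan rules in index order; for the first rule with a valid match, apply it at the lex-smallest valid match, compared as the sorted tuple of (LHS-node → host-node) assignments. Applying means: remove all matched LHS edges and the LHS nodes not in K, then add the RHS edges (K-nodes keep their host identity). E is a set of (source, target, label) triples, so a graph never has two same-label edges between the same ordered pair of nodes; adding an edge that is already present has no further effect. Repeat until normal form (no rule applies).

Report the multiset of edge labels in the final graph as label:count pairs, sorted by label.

Answer: (no edges)

Rewrite trace:
start.  V:5 E:6  edges: 2-p->4 3-p->1 4-q->2 4-r->2 4-p->4 4-q->4
1. fire R0 via {0↦2, 1↦4}  →  V:5 E:3  edges: 3-p->1 4-p->4 4-q->4
2. fire R2 via {0↦1, 1↦3, 2↦4}  →  V:3 E:0  edges: ∅
final graph: no rule applies after step 2
NF edges: []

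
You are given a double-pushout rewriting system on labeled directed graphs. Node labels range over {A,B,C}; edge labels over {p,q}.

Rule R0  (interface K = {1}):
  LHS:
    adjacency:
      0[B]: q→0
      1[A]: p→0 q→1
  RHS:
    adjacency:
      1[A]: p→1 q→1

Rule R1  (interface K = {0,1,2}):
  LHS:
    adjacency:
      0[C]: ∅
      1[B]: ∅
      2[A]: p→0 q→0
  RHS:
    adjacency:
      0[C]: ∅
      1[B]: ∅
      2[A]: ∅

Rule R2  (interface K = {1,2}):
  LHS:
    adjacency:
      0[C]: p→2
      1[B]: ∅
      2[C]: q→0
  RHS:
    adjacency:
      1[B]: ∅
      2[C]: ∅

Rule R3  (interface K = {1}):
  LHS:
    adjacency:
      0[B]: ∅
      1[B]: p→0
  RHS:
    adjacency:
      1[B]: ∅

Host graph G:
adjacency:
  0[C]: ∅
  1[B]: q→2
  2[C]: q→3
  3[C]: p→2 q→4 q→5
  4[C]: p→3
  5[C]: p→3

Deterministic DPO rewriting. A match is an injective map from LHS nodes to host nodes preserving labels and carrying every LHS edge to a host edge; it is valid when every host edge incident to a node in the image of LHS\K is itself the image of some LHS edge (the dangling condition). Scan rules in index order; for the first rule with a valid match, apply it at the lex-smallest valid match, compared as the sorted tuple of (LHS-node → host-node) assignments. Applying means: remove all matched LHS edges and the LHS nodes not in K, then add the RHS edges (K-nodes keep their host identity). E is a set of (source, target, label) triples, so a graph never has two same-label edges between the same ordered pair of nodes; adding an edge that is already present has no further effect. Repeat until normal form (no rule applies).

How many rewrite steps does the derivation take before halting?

start.  V:6 E:7  edges: 1-q->2 2-q->3 3-p->2 3-q->4 3-q->5 4-p->3 5-p->3
1. fire R2 via {0↦4, 1↦1, 2↦3}  →  V:5 E:5  edges: 1-q->2 2-q->3 3-p->2 3-q->5 5-p->3
2. fire R2 via {0↦5, 1↦1, 2↦3}  →  V:4 E:3  edges: 1-q->2 2-q->3 3-p->2
3. fire R2 via {0↦3, 1↦1, 2↦2}  →  V:3 E:1  edges: 1-q->2
normal form: no rule applies after step 3

Answer: 3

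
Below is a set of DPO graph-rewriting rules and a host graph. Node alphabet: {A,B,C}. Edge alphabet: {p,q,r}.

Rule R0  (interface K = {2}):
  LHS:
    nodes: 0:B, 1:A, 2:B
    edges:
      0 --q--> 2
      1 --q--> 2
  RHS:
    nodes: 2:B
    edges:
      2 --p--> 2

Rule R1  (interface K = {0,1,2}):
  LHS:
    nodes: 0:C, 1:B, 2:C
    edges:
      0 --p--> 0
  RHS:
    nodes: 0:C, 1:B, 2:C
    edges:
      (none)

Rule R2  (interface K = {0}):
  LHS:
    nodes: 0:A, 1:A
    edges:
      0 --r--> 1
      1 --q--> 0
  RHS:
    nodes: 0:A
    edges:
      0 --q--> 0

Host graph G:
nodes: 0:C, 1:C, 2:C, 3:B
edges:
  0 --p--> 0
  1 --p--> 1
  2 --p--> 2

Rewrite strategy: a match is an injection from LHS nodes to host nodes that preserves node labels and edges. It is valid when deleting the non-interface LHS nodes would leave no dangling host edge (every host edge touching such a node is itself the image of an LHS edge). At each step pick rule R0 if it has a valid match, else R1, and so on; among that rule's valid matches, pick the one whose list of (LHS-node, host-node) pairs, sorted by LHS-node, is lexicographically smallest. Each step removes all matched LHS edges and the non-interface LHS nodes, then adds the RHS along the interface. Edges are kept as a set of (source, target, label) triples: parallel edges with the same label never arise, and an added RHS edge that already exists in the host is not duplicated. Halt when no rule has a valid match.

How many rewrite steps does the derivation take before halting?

start.  V:4 E:3  edges: 0-p->0 1-p->1 2-p->2
1. fire R1 via {0↦0, 1↦3, 2↦1}  →  V:4 E:2  edges: 1-p->1 2-p->2
2. fire R1 via {0↦1, 1↦3, 2↦0}  →  V:4 E:1  edges: 2-p->2
3. fire R1 via {0↦2, 1↦3, 2↦0}  →  V:4 E:0  edges: ∅
normal form: no rule applies after step 3

Answer: 3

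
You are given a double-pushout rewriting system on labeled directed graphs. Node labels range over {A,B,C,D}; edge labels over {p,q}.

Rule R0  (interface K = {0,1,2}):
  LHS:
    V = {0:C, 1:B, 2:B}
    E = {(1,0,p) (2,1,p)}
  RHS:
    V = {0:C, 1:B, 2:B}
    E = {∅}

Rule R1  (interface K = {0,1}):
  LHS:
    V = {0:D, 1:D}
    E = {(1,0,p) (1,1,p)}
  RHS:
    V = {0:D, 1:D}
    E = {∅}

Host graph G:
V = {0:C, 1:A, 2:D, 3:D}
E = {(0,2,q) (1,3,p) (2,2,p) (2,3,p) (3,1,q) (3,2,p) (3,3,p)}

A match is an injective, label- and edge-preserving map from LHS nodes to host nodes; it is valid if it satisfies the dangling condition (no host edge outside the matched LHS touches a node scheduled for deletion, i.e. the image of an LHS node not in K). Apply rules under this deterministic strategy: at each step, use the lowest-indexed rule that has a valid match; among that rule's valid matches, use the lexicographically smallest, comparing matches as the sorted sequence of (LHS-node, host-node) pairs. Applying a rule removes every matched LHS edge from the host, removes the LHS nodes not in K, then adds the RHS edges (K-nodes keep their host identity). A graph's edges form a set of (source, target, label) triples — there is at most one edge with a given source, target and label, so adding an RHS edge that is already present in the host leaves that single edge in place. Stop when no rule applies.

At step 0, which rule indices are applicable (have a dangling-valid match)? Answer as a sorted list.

Answer: [R1]

Derivation:
R0: no valid match — LHS pattern not found
R1: 2 valid matches — {0↦2, 1↦3}, {0↦3, 1↦2}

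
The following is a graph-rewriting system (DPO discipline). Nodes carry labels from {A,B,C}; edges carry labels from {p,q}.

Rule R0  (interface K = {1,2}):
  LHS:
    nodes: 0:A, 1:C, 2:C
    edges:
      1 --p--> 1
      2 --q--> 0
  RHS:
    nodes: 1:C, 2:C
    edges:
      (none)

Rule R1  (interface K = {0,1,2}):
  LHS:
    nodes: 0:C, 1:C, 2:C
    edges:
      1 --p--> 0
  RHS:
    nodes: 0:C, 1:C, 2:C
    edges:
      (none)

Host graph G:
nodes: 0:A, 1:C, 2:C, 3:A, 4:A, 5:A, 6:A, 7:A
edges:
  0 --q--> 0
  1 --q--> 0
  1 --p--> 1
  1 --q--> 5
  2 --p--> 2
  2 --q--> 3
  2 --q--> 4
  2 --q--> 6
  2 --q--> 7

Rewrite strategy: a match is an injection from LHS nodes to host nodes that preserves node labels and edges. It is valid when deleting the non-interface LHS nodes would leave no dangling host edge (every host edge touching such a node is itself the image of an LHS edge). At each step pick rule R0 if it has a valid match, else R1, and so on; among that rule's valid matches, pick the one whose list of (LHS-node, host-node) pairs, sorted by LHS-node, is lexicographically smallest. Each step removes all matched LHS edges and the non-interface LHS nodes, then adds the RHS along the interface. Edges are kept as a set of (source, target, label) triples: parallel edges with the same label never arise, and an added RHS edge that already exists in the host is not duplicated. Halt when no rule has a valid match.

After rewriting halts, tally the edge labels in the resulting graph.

Answer: q:5

Steps:
initial: |V|=8 |E|=9  E = 0-q->0 1-q->0 1-p->1 1-q->5 2-p->2 2-q->3 2-q->4 2-q->6 2-q->7
step 1: apply R0 at {0↦3, 1↦1, 2↦2}  → |V|=7 |E|=7  E = 0-q->0 1-q->0 1-q->5 2-p->2 2-q->4 2-q->6 2-q->7
step 2: apply R0 at {0↦5, 1↦2, 2↦1}  → |V|=6 |E|=5  E = 0-q->0 1-q->0 2-q->4 2-q->6 2-q->7
final graph: no rule applies after step 2
NF edges: [(0, 0, 'q'), (1, 0, 'q'), (2, 4, 'q'), (2, 6, 'q'), (2, 7, 'q')]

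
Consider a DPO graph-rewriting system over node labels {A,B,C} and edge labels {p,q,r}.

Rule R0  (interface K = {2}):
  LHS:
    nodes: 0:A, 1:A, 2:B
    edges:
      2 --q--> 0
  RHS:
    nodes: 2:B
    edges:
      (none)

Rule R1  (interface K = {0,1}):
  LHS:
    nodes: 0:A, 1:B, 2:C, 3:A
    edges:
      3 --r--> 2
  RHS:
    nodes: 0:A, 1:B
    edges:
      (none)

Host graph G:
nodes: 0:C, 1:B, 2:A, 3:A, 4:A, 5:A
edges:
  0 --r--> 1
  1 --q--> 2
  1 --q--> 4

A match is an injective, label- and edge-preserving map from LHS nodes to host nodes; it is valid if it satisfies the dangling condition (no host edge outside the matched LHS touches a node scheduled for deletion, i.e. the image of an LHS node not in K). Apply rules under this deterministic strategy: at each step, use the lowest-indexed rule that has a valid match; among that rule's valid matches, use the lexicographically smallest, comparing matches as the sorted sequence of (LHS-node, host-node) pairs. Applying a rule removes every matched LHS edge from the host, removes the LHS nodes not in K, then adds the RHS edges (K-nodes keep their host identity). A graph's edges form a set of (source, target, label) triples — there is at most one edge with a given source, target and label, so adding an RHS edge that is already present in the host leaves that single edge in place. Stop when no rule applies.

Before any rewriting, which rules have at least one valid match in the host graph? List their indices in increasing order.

Answer: [R0]

Steps:
R0: 4 valid matches — {0↦2, 1↦3, 2↦1}, {0↦2, 1↦5, 2↦1}, {0↦4, 1↦3, 2↦1} (+1 more)
R1: no valid match — LHS pattern not found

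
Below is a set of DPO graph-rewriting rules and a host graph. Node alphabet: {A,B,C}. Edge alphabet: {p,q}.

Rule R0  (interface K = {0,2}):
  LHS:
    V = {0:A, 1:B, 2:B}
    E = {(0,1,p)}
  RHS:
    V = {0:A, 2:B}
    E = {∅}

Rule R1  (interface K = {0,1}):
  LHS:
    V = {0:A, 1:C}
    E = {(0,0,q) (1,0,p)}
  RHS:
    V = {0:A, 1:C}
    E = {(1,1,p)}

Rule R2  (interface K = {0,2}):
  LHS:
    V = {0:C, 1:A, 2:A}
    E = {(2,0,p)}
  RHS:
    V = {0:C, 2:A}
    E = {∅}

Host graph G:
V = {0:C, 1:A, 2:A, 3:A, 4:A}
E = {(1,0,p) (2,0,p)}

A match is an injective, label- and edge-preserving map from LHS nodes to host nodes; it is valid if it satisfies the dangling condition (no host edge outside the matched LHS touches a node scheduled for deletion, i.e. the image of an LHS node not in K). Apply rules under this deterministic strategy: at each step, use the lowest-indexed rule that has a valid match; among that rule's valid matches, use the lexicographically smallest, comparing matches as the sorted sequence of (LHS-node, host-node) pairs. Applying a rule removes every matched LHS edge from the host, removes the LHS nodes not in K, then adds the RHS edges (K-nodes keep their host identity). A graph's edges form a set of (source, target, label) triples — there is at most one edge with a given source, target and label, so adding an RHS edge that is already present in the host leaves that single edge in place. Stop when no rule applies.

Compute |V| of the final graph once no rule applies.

start.  V:5 E:2  edges: 1-p->0 2-p->0
1. fire R2 via {0↦0, 1↦3, 2↦1}  →  V:4 E:1  edges: 2-p->0
2. fire R2 via {0↦0, 1↦1, 2↦2}  →  V:3 E:0  edges: ∅
normal form: no rule applies after step 2
NF nodes: {0:C, 2:A, 4:A}

Answer: 3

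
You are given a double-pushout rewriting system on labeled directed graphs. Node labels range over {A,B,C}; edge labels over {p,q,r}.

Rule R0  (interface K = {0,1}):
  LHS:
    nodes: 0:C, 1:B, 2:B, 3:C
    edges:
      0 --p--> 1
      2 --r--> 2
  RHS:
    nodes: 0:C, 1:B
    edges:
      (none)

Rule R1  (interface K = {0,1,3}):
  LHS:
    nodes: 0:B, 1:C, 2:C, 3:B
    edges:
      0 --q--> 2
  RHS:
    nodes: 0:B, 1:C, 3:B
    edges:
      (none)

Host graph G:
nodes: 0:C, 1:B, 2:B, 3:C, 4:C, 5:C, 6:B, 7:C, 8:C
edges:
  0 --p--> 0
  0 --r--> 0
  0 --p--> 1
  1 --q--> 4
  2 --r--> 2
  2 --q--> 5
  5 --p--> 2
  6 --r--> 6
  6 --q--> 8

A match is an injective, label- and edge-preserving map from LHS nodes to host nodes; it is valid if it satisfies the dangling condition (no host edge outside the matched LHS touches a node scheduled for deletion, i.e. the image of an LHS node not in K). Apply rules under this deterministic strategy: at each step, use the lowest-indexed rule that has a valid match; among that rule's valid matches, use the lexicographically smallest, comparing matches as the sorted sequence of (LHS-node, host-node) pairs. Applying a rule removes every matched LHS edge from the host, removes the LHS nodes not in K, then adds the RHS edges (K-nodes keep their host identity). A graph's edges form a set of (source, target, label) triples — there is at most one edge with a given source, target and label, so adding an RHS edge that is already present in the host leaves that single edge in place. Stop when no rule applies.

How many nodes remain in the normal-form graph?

Answer: 5

Steps:
[0] host  ⇒  9 nodes, 9 edges  {0-p->0 0-r->0 0-p->1 1-q->4 2-r->2 2-q->5 5-p->2 6-r->6 6-q->8}
[1] R1 @ {0↦1, 1↦0, 2↦4, 3↦2}  ⇒  8 nodes, 8 edges  {0-p->0 0-r->0 0-p->1 2-r->2 2-q->5 5-p->2 6-r->6 6-q->8}
[2] R1 @ {0↦6, 1↦0, 2↦8, 3↦1}  ⇒  7 nodes, 7 edges  {0-p->0 0-r->0 0-p->1 2-r->2 2-q->5 5-p->2 6-r->6}
[3] R0 @ {0↦0, 1↦1, 2↦6, 3↦3}  ⇒  5 nodes, 5 edges  {0-p->0 0-r->0 2-r->2 2-q->5 5-p->2}
halt: no rule applies after step 3
NF nodes: {0:C, 1:B, 2:B, 5:C, 7:C}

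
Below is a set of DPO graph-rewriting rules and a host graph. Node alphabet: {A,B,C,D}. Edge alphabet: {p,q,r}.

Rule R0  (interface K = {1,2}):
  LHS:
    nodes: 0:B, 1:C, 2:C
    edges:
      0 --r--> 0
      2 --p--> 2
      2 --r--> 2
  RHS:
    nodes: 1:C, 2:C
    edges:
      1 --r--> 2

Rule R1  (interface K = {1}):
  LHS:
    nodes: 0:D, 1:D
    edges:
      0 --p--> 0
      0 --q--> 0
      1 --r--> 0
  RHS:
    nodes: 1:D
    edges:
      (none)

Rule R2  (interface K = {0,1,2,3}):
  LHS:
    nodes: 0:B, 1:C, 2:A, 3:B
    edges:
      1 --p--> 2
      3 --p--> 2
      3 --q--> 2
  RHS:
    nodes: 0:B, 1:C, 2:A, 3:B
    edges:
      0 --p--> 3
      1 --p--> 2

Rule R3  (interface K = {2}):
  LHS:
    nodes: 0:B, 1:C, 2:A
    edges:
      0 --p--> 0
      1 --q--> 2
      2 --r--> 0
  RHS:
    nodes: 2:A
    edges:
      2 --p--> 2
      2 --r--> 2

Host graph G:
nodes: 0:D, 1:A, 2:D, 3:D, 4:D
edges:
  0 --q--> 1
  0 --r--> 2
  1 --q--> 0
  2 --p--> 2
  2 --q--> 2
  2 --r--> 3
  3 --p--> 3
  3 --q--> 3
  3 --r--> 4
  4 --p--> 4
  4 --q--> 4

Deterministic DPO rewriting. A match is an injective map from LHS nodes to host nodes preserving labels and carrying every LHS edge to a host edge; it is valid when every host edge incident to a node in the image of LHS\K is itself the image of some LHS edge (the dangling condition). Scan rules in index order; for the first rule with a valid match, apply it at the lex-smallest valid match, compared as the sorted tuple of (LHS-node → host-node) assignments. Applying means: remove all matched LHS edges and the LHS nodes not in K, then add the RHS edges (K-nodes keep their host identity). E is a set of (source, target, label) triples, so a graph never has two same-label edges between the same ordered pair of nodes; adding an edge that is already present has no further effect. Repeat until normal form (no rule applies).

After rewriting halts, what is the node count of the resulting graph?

initial: |V|=5 |E|=11  E = 0-q->1 0-r->2 1-q->0 2-p->2 2-q->2 2-r->3 3-p->3 3-q->3 3-r->4 4-p->4 4-q->4
step 1: apply R1 at {0↦4, 1↦3}  → |V|=4 |E|=8  E = 0-q->1 0-r->2 1-q->0 2-p->2 2-q->2 2-r->3 3-p->3 3-q->3
step 2: apply R1 at {0↦3, 1↦2}  → |V|=3 |E|=5  E = 0-q->1 0-r->2 1-q->0 2-p->2 2-q->2
step 3: apply R1 at {0↦2, 1↦0}  → |V|=2 |E|=2  E = 0-q->1 1-q->0
normal form: no rule applies after step 3
NF nodes: {0:D, 1:A}

Answer: 2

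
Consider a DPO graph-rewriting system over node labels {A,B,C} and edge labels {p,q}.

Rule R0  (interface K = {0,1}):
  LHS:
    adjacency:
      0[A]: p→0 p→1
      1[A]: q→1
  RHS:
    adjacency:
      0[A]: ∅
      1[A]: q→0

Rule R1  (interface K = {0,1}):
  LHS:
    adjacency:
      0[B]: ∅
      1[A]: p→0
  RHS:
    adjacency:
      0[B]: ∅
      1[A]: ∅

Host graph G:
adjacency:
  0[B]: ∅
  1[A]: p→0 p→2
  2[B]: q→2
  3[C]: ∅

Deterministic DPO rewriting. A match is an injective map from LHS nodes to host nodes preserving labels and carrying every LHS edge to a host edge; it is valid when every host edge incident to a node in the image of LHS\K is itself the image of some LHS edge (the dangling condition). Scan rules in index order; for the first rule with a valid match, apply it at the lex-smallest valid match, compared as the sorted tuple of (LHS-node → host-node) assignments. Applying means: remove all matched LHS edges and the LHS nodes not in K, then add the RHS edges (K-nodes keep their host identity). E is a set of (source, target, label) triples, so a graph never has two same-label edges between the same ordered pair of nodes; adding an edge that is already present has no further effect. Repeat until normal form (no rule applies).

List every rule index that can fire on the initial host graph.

Answer: [R1]

Steps:
R0: no valid match — LHS pattern not found
R1: 2 valid matches — {0↦0, 1↦1}, {0↦2, 1↦1}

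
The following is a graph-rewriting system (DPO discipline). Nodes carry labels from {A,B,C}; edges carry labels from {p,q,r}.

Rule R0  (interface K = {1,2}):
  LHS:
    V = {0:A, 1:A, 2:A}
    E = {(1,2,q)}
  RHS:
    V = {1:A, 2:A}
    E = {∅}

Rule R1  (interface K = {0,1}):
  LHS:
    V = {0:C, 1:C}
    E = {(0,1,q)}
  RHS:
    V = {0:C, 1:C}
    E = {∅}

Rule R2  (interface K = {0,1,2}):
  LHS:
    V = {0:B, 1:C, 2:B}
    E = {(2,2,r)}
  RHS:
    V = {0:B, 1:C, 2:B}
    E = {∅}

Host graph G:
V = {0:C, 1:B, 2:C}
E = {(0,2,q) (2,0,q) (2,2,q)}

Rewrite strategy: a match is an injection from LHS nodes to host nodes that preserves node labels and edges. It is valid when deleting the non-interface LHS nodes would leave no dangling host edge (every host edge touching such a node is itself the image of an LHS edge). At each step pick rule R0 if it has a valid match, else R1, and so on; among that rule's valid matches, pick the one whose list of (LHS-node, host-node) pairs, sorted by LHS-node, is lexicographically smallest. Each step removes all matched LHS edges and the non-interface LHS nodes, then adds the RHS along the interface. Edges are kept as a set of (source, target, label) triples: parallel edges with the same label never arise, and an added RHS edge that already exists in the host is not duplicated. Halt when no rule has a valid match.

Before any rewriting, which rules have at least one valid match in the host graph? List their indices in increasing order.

Answer: [R1]

Steps:
R0: no valid match — LHS pattern not found
R1: 2 valid matches — {0↦0, 1↦2}, {0↦2, 1↦0}
R2: no valid match — LHS pattern not found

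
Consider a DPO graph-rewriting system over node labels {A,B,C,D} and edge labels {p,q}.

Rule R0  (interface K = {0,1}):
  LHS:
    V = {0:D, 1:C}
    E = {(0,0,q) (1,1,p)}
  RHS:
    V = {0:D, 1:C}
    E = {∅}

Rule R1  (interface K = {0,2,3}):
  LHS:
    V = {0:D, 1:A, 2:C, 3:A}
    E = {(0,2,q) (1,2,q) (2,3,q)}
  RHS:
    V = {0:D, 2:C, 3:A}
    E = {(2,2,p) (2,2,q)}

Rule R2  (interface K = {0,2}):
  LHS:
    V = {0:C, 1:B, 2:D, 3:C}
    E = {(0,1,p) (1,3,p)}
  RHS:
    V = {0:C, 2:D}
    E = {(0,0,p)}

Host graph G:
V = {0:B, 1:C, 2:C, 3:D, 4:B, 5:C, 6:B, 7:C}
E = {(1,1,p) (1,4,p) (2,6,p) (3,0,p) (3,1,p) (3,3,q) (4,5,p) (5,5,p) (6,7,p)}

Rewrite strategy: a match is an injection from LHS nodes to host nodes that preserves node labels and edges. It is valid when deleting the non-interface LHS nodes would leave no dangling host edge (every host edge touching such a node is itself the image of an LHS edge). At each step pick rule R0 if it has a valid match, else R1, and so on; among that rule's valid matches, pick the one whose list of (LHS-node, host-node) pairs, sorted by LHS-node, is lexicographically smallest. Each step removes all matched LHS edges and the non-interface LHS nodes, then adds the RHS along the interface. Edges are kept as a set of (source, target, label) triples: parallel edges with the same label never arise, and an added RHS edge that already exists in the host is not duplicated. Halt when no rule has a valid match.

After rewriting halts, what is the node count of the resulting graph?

[0] host  ⇒  8 nodes, 9 edges  {1-p->1 1-p->4 2-p->6 3-p->0 3-p->1 3-q->3 4-p->5 5-p->5 6-p->7}
[1] R0 @ {0↦3, 1↦1}  ⇒  8 nodes, 7 edges  {1-p->4 2-p->6 3-p->0 3-p->1 4-p->5 5-p->5 6-p->7}
[2] R2 @ {0↦2, 1↦6, 2↦3, 3↦7}  ⇒  6 nodes, 6 edges  {1-p->4 2-p->2 3-p->0 3-p->1 4-p->5 5-p->5}
normal form: no rule applies after step 2
NF nodes: {0:B, 1:C, 2:C, 3:D, 4:B, 5:C}

Answer: 6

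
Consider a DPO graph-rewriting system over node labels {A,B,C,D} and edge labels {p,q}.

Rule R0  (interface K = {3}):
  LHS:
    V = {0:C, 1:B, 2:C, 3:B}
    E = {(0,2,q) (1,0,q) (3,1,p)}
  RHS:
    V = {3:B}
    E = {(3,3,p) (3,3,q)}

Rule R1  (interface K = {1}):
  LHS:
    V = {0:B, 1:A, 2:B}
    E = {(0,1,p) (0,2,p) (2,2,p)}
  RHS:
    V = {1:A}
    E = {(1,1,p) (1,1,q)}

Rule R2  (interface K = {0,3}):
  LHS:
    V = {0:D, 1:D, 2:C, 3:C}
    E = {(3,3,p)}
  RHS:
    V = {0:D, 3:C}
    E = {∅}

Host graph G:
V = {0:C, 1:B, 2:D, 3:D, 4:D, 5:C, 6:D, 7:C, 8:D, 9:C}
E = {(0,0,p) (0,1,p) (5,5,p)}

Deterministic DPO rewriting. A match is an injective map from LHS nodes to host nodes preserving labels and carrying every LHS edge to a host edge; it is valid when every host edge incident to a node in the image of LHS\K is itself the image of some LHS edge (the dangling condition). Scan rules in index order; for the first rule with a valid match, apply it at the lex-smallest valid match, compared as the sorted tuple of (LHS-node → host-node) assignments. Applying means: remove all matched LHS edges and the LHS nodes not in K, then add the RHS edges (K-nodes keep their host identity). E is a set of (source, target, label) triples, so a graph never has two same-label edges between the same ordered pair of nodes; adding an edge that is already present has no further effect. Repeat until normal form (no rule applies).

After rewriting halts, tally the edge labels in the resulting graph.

Answer: p:1

Steps:
[0] host  ⇒  10 nodes, 3 edges  {0-p->0 0-p->1 5-p->5}
[1] R2 @ {0↦2, 1↦3, 2↦7, 3↦0}  ⇒  8 nodes, 2 edges  {0-p->1 5-p->5}
[2] R2 @ {0↦2, 1↦4, 2↦9, 3↦5}  ⇒  6 nodes, 1 edges  {0-p->1}
final graph: no rule applies after step 2
NF edges: [(0, 1, 'p')]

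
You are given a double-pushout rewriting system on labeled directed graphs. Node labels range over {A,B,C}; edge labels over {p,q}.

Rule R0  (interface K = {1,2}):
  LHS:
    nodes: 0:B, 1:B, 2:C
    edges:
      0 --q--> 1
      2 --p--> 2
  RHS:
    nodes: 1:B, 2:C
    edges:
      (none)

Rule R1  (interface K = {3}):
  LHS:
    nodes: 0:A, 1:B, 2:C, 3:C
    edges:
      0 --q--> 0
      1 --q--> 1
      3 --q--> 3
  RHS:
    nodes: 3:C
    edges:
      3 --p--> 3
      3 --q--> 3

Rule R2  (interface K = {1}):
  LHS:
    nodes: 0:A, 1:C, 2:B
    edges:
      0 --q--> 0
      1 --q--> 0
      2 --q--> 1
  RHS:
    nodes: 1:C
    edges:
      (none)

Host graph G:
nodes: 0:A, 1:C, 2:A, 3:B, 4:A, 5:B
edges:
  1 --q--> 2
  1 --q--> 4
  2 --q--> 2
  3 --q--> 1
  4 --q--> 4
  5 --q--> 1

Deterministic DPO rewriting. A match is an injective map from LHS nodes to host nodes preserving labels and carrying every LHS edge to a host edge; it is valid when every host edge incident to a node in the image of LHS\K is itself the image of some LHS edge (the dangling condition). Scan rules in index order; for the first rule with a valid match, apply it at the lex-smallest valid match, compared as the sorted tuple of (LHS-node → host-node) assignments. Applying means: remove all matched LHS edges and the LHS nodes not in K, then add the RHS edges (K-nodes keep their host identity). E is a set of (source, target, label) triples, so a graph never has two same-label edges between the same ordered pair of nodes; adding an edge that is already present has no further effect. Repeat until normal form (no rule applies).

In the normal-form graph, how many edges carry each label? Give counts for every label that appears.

Answer: (no edges)

Steps:
start.  V:6 E:6  edges: 1-q->2 1-q->4 2-q->2 3-q->1 4-q->4 5-q->1
1. fire R2 via {0↦2, 1↦1, 2↦3}  →  V:4 E:3  edges: 1-q->4 4-q->4 5-q->1
2. fire R2 via {0↦4, 1↦1, 2↦5}  →  V:2 E:0  edges: ∅
final graph: no rule applies after step 2
NF edges: []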